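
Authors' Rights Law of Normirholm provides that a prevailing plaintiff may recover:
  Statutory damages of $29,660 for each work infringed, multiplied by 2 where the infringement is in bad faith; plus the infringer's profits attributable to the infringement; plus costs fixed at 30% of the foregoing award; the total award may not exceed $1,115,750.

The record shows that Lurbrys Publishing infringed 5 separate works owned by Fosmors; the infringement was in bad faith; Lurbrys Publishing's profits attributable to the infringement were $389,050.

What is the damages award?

$891,345

Statutory damages: 5 × $29,660 = $148,300
Doubled: 2 × $148,300 = $296,600
Combined award: $296,600 + $389,050 = $685,650
Costs: 30% of $685,650 = $205,695
Award plus costs: $685,650 + $205,695 = $891,345
Cap at $1,115,750: $891,345 is within the cap, no reduction.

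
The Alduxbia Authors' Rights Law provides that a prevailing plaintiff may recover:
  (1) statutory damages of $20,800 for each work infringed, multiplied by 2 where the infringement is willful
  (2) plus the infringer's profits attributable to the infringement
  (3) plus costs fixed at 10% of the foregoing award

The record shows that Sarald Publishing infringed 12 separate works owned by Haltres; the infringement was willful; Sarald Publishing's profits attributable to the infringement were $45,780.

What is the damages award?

Award: $599,478

Statutory damages: 12 × $20,800 = $249,600
Doubled: 2 × $249,600 = $499,200
Combined award: $499,200 + $45,780 = $544,980
Costs: 10% of $544,980 = $54,498
Award plus costs: $544,980 + $54,498 = $599,478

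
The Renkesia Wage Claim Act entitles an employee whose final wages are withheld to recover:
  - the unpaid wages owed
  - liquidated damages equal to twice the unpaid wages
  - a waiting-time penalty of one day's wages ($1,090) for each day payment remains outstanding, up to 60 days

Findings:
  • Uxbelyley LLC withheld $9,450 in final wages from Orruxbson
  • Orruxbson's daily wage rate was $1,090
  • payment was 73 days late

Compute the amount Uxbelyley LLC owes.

$93,750

Doubled: 2 × $9,450 = $18,900
Penalty days: min(73, 60) = 60
Waiting-time penalty: 60 × $1,090 = $65,400
Total award: $9,450 + $18,900 + $65,400 = $93,750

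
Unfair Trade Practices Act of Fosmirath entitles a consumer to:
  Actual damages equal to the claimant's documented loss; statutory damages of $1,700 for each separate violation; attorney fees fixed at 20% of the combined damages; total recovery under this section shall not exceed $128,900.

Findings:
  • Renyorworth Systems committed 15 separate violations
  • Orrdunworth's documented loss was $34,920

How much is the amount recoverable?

Statutory damages: 15 × $1,700 = $25,500
Combined damages: $34,920 + $25,500 = $60,420
Attorney fees: 20% of $60,420 = $12,084
Total before cap: $60,420 + $12,084 = $72,504
Cap at $128,900: $72,504 is within the cap, no reduction.

$72,504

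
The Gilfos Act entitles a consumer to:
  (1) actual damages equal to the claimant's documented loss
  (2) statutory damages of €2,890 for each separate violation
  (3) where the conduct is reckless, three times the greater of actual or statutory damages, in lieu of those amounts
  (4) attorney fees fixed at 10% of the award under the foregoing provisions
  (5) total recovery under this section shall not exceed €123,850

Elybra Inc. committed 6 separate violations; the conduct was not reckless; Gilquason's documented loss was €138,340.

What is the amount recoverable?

Statutory damages: 6 × €2,890 = €17,340
Conduct not reckless: the in-lieu enhancement does not apply.
Actual plus statutory damages: €138,340 + €17,340 = €155,680
Attorney fees: 10% of €155,680 = €15,568
Total before cap: €155,680 + €15,568 = €171,248
Cap at €123,850: €171,248 exceeds the cap → €123,850

Total recovery: €123,850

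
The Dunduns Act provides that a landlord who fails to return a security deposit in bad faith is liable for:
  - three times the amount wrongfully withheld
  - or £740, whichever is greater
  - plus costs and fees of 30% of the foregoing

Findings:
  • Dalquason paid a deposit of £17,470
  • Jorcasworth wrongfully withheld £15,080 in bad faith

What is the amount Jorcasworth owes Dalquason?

Trebled: 3 × £15,080 = £45,240
Minimum £740: £45,240 meets the minimum, no increase.
Costs and fees: 30% of £45,240 = £13,572
Total recovery: £45,240 + £13,572 = £58,812

Recovery: £58,812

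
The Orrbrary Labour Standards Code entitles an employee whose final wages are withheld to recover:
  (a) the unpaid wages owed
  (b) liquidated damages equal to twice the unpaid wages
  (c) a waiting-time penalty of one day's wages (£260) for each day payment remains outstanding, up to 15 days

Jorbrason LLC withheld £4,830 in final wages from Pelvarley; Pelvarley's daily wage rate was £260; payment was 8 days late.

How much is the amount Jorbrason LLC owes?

Doubled: 2 × £4,830 = £9,660
Penalty days: min(8, 15) = 8
Waiting-time penalty: 8 × £260 = £2,080
Total award: £4,830 + £9,660 + £2,080 = £16,570

£16,570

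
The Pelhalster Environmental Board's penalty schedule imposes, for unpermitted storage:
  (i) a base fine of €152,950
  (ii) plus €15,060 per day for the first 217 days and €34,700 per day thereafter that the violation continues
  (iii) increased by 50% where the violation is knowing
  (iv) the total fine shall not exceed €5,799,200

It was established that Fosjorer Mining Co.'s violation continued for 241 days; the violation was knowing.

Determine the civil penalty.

First 217 days: 217 × €15,060 = €3,268,020
Remaining days: (241 − 217) × €34,700 = €832,800
Per-day component: €3,268,020 + €832,800 = €4,100,820
Base plus per-day: €152,950 + €4,100,820 = €4,253,770
Enhancement: 50% of €4,253,770 = €2,126,885
Enhanced fine: €4,253,770 + €2,126,885 = €6,380,655
Cap at €5,799,200: €6,380,655 exceeds the cap → €5,799,200

€5,799,200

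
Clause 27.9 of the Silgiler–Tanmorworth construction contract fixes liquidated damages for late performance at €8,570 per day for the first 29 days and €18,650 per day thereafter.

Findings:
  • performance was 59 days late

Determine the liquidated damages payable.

First 29 days: 29 × €8,570 = €248,530
Remaining days: (59 − 29) × €18,650 = €559,500
Accrued per-day damages: €248,530 + €559,500 = €808,030

€808,030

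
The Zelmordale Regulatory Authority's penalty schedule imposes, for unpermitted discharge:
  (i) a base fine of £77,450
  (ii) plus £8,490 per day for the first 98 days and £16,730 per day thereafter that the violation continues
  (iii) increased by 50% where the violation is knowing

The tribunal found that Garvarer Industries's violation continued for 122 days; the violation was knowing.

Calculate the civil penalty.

£1,966,485

First 98 days: 98 × £8,490 = £832,020
Remaining days: (122 − 98) × £16,730 = £401,520
Per-day component: £832,020 + £401,520 = £1,233,540
Base plus per-day: £77,450 + £1,233,540 = £1,310,990
Enhancement: 50% of £1,310,990 = £655,495
Enhanced fine: £1,310,990 + £655,495 = £1,966,485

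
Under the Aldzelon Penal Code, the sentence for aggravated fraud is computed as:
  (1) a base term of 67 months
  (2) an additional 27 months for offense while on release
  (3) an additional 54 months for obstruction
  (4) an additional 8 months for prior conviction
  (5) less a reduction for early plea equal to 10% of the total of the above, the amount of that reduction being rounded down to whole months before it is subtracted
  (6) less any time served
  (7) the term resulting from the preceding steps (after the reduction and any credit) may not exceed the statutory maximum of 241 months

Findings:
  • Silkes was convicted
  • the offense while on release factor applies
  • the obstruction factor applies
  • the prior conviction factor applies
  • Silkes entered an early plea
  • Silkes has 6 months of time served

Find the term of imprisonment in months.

Offense while on release enhancement: +27 months
Obstruction enhancement: +54 months
Prior conviction enhancement: +8 months
Adjusted term: 67 months + 27 months + 54 months + 8 months = 156 months
Early plea reduction: 10% of 156 months = 15 months (rounded down)
After reduction: 156 − 15 = 141 months
Less time served: 141 months − 6 months = 135 months
Cap at 241 months: 135 months is within the cap, no reduction.

Sentence: 135 months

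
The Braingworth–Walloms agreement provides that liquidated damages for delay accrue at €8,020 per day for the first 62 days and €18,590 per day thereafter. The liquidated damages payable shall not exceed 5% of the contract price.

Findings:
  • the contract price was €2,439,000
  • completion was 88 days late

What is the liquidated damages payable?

First 62 days: 62 × €8,020 = €497,240
Remaining days: (88 − 62) × €18,590 = €483,340
Accrued per-day damages: €497,240 + €483,340 = €980,580
Cap: 5% of €2,439,000 = €121,950
Cap at €121,950: €980,580 exceeds the cap → €121,950

Liquidated damages: €121,950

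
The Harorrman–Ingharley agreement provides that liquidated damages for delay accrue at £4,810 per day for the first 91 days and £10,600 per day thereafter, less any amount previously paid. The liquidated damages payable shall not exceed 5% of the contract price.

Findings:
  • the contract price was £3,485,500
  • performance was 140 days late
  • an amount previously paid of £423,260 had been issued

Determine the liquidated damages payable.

First 91 days: 91 × £4,810 = £437,710
Remaining days: (140 − 91) × £10,600 = £519,400
Accrued per-day damages: £437,710 + £519,400 = £957,110
Less amount previously paid: £957,110 − £423,260 = £533,850
Cap: 5% of £3,485,500 = £174,275
Cap at £174,275: £533,850 exceeds the cap → £174,275

£174,275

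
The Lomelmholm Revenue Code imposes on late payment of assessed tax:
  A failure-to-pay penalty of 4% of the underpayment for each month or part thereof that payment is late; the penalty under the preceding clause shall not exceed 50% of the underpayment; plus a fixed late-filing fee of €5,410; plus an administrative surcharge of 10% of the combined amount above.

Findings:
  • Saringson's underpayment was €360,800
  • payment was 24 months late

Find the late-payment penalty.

€204,391

Accrued rate: 4% × 24 = 96%, capped at 50% → 50%
Failure-to-pay penalty: 50% of €360,800 = €180,400
Penalty before surcharge: €180,400 + €5,410 = €185,810
Administrative surcharge: 10% of €185,810 = €18,581
Total penalty: €185,810 + €18,581 = €204,391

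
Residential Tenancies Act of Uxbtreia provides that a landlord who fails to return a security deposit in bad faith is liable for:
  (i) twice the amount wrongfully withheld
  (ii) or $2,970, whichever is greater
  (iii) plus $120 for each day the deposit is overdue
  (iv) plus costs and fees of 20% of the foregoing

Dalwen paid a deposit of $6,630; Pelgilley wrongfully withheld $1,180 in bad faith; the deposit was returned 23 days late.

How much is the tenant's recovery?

Doubled: 2 × $1,180 = $2,360
Minimum $2,970: $2,360 is below the minimum → $2,970
Late-return penalty: 23 × $120 = $2,760
Damages plus late penalty: $2,970 + $2,760 = $5,730
Costs and fees: 20% of $5,730 = $1,146
Total recovery: $5,730 + $1,146 = $6,876

$6,876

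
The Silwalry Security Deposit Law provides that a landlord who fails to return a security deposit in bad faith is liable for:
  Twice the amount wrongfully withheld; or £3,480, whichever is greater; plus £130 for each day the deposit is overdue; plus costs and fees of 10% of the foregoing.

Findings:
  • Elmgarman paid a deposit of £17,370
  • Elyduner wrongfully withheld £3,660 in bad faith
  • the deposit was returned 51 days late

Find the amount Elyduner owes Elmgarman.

£15,345

Doubled: 2 × £3,660 = £7,320
Minimum £3,480: £7,320 meets the minimum, no increase.
Late-return penalty: 51 × £130 = £6,630
Damages plus late penalty: £7,320 + £6,630 = £13,950
Costs and fees: 10% of £13,950 = £1,395
Total recovery: £13,950 + £1,395 = £15,345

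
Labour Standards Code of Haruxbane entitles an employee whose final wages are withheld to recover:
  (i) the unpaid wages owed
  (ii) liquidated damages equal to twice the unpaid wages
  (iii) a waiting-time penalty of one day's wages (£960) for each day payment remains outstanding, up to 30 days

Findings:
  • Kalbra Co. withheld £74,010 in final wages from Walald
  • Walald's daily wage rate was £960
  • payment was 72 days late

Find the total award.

Total award: £250,830

Doubled: 2 × £74,010 = £148,020
Penalty days: min(72, 30) = 30
Waiting-time penalty: 30 × £960 = £28,800
Total award: £74,010 + £148,020 + £28,800 = £250,830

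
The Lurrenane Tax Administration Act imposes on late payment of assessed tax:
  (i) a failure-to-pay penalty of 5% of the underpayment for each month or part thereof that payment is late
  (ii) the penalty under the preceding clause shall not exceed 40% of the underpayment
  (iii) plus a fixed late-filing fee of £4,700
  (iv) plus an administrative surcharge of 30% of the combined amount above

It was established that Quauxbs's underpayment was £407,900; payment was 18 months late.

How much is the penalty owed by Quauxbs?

Accrued rate: 5% × 18 = 90%, capped at 40% → 40%
Failure-to-pay penalty: 40% of £407,900 = £163,160
Penalty before surcharge: £163,160 + £4,700 = £167,860
Administrative surcharge: 30% of £167,860 = £50,358
Total penalty: £167,860 + £50,358 = £218,218

£218,218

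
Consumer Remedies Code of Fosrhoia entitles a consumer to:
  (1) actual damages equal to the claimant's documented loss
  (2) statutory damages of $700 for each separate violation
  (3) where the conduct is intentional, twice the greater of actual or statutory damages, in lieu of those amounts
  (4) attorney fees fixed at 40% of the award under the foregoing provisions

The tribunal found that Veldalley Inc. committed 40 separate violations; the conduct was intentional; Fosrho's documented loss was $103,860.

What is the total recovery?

$290,808

Statutory damages: 40 × $700 = $28,000
Greater of actual damages ($103,860) or statutory damages ($28,000): $103,860
Doubled: 2 × $103,860 = $207,720
Attorney fees: 40% of $207,720 = $83,088
Total recovery: $207,720 + $83,088 = $290,808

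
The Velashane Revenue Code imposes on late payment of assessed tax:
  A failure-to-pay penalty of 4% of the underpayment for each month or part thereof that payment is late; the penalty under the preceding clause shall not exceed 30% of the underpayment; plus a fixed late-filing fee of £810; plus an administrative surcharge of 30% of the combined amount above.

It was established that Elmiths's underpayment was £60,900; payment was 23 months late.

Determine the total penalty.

£24,804

Accrued rate: 4% × 23 = 92%, capped at 30% → 30%
Failure-to-pay penalty: 30% of £60,900 = £18,270
Penalty before surcharge: £18,270 + £810 = £19,080
Administrative surcharge: 30% of £19,080 = £5,724
Total penalty: £19,080 + £5,724 = £24,804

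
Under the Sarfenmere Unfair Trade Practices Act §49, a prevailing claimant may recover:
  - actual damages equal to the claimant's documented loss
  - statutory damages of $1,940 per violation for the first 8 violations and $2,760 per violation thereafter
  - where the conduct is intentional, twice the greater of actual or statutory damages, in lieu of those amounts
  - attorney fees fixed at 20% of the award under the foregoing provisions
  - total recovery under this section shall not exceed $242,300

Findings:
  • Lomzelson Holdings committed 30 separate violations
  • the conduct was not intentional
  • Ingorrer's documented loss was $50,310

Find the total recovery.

$151,860

First 8 violations: 8 × $1,940 = $15,520
Remaining violations: (30 − 8) × $2,760 = $60,720
Statutory damages: $15,520 + $60,720 = $76,240
Conduct not intentional: the in-lieu enhancement does not apply.
Actual plus statutory damages: $50,310 + $76,240 = $126,550
Attorney fees: 20% of $126,550 = $25,310
Total before cap: $126,550 + $25,310 = $151,860
Cap at $242,300: $151,860 is within the cap, no reduction.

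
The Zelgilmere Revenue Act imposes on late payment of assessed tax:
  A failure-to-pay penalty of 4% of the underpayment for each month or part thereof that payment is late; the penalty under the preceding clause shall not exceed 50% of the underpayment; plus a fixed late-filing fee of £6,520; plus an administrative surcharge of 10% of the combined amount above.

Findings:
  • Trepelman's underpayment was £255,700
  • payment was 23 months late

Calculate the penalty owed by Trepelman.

£147,807

Accrued rate: 4% × 23 = 92%, capped at 50% → 50%
Failure-to-pay penalty: 50% of £255,700 = £127,850
Penalty before surcharge: £127,850 + £6,520 = £134,370
Administrative surcharge: 10% of £134,370 = £13,437
Total penalty: £134,370 + £13,437 = £147,807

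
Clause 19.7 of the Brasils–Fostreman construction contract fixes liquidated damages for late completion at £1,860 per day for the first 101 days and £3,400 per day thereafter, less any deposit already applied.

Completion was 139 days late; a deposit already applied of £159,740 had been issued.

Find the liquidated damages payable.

£157,320

First 101 days: 101 × £1,860 = £187,860
Remaining days: (139 − 101) × £3,400 = £129,200
Accrued per-day damages: £187,860 + £129,200 = £317,060
Less deposit already applied: £317,060 − £159,740 = £157,320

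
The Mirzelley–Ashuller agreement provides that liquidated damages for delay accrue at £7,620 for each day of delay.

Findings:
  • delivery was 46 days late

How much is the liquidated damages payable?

Liquidated damages: £350,520

Per-day damages: 46 × £7,620 = £350,520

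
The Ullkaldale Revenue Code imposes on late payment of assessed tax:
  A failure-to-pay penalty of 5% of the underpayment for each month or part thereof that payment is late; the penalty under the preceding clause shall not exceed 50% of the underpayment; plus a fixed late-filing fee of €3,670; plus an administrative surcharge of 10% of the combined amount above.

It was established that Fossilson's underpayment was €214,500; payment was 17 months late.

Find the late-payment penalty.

Accrued rate: 5% × 17 = 85%, capped at 50% → 50%
Failure-to-pay penalty: 50% of €214,500 = €107,250
Penalty before surcharge: €107,250 + €3,670 = €110,920
Administrative surcharge: 10% of €110,920 = €11,092
Total penalty: €110,920 + €11,092 = €122,012

Penalty: €122,012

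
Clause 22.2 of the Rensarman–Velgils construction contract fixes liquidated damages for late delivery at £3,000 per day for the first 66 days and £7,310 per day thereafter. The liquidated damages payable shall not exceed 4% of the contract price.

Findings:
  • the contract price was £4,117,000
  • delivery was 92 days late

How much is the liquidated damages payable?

First 66 days: 66 × £3,000 = £198,000
Remaining days: (92 − 66) × £7,310 = £190,060
Accrued per-day damages: £198,000 + £190,060 = £388,060
Cap: 4% of £4,117,000 = £164,680
Cap at £164,680: £388,060 exceeds the cap → £164,680

Liquidated damages: £164,680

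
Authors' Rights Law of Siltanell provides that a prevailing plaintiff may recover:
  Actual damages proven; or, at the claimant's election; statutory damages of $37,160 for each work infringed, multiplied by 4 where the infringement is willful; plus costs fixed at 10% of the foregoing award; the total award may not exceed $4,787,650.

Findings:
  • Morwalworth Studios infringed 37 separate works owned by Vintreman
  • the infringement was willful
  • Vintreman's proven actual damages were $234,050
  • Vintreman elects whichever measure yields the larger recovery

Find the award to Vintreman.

$4,787,650

Statutory damages: 37 × $37,160 = $1,374,920
Multiplied by 4: 4 × $1,374,920 = $5,499,680
Greater of actual damages ($234,050) or enhanced statutory damages ($5,499,680): $5,499,680
Costs: 10% of $5,499,680 = $549,968
Award plus costs: $5,499,680 + $549,968 = $6,049,648
Cap at $4,787,650: $6,049,648 exceeds the cap → $4,787,650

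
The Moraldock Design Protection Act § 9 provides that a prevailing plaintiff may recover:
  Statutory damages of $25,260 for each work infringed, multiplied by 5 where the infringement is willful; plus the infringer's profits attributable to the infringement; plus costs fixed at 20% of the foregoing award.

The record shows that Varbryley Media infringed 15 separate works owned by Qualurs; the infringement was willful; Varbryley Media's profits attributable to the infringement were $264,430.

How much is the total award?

$2,590,716

Statutory damages: 15 × $25,260 = $378,900
Multiplied by 5: 5 × $378,900 = $1,894,500
Combined award: $1,894,500 + $264,430 = $2,158,930
Costs: 20% of $2,158,930 = $431,786
Award plus costs: $2,158,930 + $431,786 = $2,590,716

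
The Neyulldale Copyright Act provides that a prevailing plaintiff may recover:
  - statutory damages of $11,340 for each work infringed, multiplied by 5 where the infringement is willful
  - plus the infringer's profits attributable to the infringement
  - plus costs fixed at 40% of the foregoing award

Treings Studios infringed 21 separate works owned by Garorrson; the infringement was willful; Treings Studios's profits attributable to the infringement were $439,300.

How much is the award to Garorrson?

Statutory damages: 21 × $11,340 = $238,140
Multiplied by 5: 5 × $238,140 = $1,190,700
Combined award: $1,190,700 + $439,300 = $1,630,000
Costs: 40% of $1,630,000 = $652,000
Award plus costs: $1,630,000 + $652,000 = $2,282,000

$2,282,000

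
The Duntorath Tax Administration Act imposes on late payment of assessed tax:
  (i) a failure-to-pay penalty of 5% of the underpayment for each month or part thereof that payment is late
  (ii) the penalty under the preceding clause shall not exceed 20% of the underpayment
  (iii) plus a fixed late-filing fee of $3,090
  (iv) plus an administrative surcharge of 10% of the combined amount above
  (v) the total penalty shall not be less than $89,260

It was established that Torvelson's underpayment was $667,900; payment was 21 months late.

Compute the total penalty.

Accrued rate: 5% × 21 = 105%, capped at 20% → 20%
Failure-to-pay penalty: 20% of $667,900 = $133,580
Penalty before surcharge: $133,580 + $3,090 = $136,670
Administrative surcharge: 10% of $136,670 = $13,667
Total penalty: $136,670 + $13,667 = $150,337
Minimum $89,260: $150,337 meets the minimum, no increase.

Penalty: $150,337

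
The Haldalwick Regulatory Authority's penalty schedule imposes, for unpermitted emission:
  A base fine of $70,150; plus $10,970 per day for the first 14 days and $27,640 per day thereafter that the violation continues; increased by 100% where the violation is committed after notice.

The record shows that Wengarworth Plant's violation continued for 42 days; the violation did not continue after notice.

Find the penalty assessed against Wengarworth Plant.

$997,650

First 14 days: 14 × $10,970 = $153,580
Remaining days: (42 − 14) × $27,640 = $773,920
Per-day component: $153,580 + $773,920 = $927,500
Base plus per-day: $70,150 + $927,500 = $997,650
The violation did not continue after notice: no 100% increase.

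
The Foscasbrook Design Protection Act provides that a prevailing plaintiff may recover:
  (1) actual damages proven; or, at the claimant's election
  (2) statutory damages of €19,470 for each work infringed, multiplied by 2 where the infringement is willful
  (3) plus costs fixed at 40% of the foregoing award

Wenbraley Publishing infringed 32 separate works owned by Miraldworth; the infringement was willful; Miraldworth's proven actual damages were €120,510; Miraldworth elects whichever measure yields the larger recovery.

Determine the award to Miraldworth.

Statutory damages: 32 × €19,470 = €623,040
Doubled: 2 × €623,040 = €1,246,080
Greater of actual damages (€120,510) or enhanced statutory damages (€1,246,080): €1,246,080
Costs: 40% of €1,246,080 = €498,432
Award plus costs: €1,246,080 + €498,432 = €1,744,512

€1,744,512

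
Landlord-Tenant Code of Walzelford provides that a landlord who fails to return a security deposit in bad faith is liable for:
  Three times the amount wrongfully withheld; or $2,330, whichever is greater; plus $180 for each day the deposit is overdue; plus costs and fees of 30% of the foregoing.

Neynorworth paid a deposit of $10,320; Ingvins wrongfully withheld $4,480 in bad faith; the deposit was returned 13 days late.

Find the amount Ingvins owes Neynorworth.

$20,514

Trebled: 3 × $4,480 = $13,440
Minimum $2,330: $13,440 meets the minimum, no increase.
Late-return penalty: 13 × $180 = $2,340
Damages plus late penalty: $13,440 + $2,340 = $15,780
Costs and fees: 30% of $15,780 = $4,734
Total recovery: $15,780 + $4,734 = $20,514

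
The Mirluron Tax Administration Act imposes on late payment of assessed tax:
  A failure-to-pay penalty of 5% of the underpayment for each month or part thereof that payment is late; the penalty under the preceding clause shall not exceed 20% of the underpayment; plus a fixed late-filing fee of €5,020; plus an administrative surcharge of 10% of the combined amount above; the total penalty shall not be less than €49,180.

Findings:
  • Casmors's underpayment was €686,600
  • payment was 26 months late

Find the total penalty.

Accrued rate: 5% × 26 = 130%, capped at 20% → 20%
Failure-to-pay penalty: 20% of €686,600 = €137,320
Penalty before surcharge: €137,320 + €5,020 = €142,340
Administrative surcharge: 10% of €142,340 = €14,234
Total penalty: €142,340 + €14,234 = €156,574
Minimum €49,180: €156,574 meets the minimum, no increase.

€156,574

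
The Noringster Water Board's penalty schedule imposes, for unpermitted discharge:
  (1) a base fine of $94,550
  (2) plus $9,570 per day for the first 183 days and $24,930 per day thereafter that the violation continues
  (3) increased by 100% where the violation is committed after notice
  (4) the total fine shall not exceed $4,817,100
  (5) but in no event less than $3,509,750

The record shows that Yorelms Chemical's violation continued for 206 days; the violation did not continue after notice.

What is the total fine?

First 183 days: 183 × $9,570 = $1,751,310
Remaining days: (206 − 183) × $24,930 = $573,390
Per-day component: $1,751,310 + $573,390 = $2,324,700
Base plus per-day: $94,550 + $2,324,700 = $2,419,250
The violation did not continue after notice: no 100% increase.
Cap at $4,817,100: $2,419,250 is within the cap, no reduction.
Minimum $3,509,750: $2,419,250 is below the minimum → $3,509,750

$3,509,750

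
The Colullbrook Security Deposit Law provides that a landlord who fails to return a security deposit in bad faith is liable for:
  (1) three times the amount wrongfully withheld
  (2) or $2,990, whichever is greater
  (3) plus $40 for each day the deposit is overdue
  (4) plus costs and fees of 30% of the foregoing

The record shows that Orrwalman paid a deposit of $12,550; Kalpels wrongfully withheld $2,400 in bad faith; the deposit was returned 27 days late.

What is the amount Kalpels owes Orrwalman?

$10,764

Trebled: 3 × $2,400 = $7,200
Minimum $2,990: $7,200 meets the minimum, no increase.
Late-return penalty: 27 × $40 = $1,080
Damages plus late penalty: $7,200 + $1,080 = $8,280
Costs and fees: 30% of $8,280 = $2,484
Total recovery: $8,280 + $2,484 = $10,764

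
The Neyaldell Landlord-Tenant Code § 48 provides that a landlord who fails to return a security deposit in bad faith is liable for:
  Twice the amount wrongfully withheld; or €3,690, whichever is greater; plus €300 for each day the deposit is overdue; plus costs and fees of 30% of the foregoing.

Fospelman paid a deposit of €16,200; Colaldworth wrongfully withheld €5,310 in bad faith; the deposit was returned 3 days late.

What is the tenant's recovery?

Doubled: 2 × €5,310 = €10,620
Minimum €3,690: €10,620 meets the minimum, no increase.
Late-return penalty: 3 × €300 = €900
Damages plus late penalty: €10,620 + €900 = €11,520
Costs and fees: 30% of €11,520 = €3,456
Total recovery: €11,520 + €3,456 = €14,976

€14,976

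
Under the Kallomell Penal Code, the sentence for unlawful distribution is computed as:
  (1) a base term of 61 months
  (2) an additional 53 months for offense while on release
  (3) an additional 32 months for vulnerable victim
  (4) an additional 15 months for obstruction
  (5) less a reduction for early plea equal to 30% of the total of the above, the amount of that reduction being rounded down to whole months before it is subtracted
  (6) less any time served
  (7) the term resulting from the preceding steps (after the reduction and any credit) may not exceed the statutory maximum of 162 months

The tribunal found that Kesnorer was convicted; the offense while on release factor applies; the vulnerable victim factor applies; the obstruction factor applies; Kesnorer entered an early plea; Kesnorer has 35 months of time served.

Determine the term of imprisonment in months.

78 months

Offense while on release enhancement: +53 months
Vulnerable victim enhancement: +32 months
Obstruction enhancement: +15 months
Adjusted term: 61 months + 53 months + 32 months + 15 months = 161 months
Early plea reduction: 30% of 161 months = 48 months (rounded down)
After reduction: 161 − 48 = 113 months
Less time served: 113 months − 35 months = 78 months
Cap at 162 months: 78 months is within the cap, no reduction.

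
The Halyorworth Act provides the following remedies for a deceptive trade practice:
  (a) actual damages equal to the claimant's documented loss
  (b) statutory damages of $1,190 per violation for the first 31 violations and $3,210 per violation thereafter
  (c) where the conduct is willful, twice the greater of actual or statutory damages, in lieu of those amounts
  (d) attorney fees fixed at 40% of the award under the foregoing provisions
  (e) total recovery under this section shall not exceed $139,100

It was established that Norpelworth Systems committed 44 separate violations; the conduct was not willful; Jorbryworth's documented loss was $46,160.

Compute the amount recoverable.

$139,100

First 31 violations: 31 × $1,190 = $36,890
Remaining violations: (44 − 31) × $3,210 = $41,730
Statutory damages: $36,890 + $41,730 = $78,620
Conduct not willful: the in-lieu enhancement does not apply.
Actual plus statutory damages: $46,160 + $78,620 = $124,780
Attorney fees: 40% of $124,780 = $49,912
Total before cap: $124,780 + $49,912 = $174,692
Cap at $139,100: $174,692 exceeds the cap → $139,100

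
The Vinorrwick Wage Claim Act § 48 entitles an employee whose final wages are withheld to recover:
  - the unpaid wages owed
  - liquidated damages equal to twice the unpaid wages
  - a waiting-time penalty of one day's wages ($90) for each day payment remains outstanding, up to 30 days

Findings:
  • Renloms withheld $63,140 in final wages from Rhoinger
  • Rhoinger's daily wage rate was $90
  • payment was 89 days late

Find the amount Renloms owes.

Doubled: 2 × $63,140 = $126,280
Penalty days: min(89, 30) = 30
Waiting-time penalty: 30 × $90 = $2,700
Total award: $63,140 + $126,280 + $2,700 = $192,120

$192,120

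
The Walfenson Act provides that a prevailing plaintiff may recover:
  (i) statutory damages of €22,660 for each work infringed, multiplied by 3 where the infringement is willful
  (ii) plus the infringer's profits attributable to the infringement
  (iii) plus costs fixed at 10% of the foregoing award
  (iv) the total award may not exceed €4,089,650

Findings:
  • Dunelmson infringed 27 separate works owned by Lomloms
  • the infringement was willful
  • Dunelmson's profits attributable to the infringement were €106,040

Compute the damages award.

Statutory damages: 27 × €22,660 = €611,820
Trebled: 3 × €611,820 = €1,835,460
Combined award: €1,835,460 + €106,040 = €1,941,500
Costs: 10% of €1,941,500 = €194,150
Award plus costs: €1,941,500 + €194,150 = €2,135,650
Cap at €4,089,650: €2,135,650 is within the cap, no reduction.

€2,135,650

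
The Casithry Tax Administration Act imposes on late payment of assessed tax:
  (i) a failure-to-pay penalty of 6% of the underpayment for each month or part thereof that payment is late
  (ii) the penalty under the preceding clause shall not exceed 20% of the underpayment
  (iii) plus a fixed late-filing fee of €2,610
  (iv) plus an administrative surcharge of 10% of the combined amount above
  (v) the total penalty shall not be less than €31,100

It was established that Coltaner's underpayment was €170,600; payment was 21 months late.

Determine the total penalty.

€40,403

Accrued rate: 6% × 21 = 126%, capped at 20% → 20%
Failure-to-pay penalty: 20% of €170,600 = €34,120
Penalty before surcharge: €34,120 + €2,610 = €36,730
Administrative surcharge: 10% of €36,730 = €3,673
Total penalty: €36,730 + €3,673 = €40,403
Minimum €31,100: €40,403 meets the minimum, no increase.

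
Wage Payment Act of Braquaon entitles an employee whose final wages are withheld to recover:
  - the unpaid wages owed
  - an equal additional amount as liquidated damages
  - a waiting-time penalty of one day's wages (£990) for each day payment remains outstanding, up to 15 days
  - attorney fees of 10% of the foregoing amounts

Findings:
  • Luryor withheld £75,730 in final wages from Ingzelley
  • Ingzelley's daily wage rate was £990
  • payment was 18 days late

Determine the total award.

£182,941

Liquidated damages (equal amount): £75,730
Penalty days: min(18, 15) = 15
Waiting-time penalty: 15 × £990 = £14,850
Subtotal: £75,730 + £75,730 + £14,850 = £166,310
Attorney fees: 10% of £166,310 = £16,631
Total award: £166,310 + £16,631 = £182,941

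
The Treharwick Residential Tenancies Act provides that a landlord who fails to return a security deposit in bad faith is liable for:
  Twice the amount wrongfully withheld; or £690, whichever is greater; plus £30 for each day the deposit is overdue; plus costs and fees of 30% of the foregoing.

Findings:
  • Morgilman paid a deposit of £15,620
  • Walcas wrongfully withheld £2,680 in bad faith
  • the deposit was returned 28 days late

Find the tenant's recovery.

Recovery: £8,060

Doubled: 2 × £2,680 = £5,360
Minimum £690: £5,360 meets the minimum, no increase.
Late-return penalty: 28 × £30 = £840
Damages plus late penalty: £5,360 + £840 = £6,200
Costs and fees: 30% of £6,200 = £1,860
Total recovery: £6,200 + £1,860 = £8,060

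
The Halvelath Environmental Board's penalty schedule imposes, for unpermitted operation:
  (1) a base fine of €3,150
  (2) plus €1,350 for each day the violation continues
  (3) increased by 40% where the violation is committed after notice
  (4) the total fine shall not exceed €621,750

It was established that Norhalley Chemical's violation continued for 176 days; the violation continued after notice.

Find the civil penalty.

Per-day component: 176 × €1,350 = €237,600
Base plus per-day: €3,150 + €237,600 = €240,750
Enhancement: 40% of €240,750 = €96,300
Enhanced fine: €240,750 + €96,300 = €337,050
Cap at €621,750: €337,050 is within the cap, no reduction.

€337,050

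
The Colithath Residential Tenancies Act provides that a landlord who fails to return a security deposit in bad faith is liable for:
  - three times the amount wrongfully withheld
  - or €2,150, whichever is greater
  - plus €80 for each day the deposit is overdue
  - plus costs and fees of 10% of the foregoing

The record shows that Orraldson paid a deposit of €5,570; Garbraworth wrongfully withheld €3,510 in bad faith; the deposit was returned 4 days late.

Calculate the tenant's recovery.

Trebled: 3 × €3,510 = €10,530
Minimum €2,150: €10,530 meets the minimum, no increase.
Late-return penalty: 4 × €80 = €320
Damages plus late penalty: €10,530 + €320 = €10,850
Costs and fees: 10% of €10,850 = €1,085
Total recovery: €10,850 + €1,085 = €11,935

Recovery: €11,935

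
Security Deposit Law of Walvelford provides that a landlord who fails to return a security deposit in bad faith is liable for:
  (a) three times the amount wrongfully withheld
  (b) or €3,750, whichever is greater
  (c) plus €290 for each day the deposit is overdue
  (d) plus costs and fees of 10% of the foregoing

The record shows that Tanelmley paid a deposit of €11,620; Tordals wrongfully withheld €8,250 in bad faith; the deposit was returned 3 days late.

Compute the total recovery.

Trebled: 3 × €8,250 = €24,750
Minimum €3,750: €24,750 meets the minimum, no increase.
Late-return penalty: 3 × €290 = €870
Damages plus late penalty: €24,750 + €870 = €25,620
Costs and fees: 10% of €25,620 = €2,562
Total recovery: €25,620 + €2,562 = €28,182

€28,182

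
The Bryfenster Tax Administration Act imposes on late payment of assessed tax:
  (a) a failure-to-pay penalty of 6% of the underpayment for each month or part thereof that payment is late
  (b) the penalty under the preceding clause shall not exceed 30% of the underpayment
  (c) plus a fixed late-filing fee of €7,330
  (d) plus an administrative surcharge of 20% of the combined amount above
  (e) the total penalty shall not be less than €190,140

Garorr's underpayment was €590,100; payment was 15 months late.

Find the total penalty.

Penalty: €221,232

Accrued rate: 6% × 15 = 90%, capped at 30% → 30%
Failure-to-pay penalty: 30% of €590,100 = €177,030
Penalty before surcharge: €177,030 + €7,330 = €184,360
Administrative surcharge: 20% of €184,360 = €36,872
Total penalty: €184,360 + €36,872 = €221,232
Minimum €190,140: €221,232 meets the minimum, no increase.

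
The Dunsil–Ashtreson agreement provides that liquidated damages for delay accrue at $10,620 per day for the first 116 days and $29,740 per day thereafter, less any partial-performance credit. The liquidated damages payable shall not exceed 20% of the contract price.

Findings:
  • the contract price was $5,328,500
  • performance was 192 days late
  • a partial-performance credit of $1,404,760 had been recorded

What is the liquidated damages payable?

$1,065,700

First 116 days: 116 × $10,620 = $1,231,920
Remaining days: (192 − 116) × $29,740 = $2,260,240
Accrued per-day damages: $1,231,920 + $2,260,240 = $3,492,160
Less partial-performance credit: $3,492,160 − $1,404,760 = $2,087,400
Cap: 20% of $5,328,500 = $1,065,700
Cap at $1,065,700: $2,087,400 exceeds the cap → $1,065,700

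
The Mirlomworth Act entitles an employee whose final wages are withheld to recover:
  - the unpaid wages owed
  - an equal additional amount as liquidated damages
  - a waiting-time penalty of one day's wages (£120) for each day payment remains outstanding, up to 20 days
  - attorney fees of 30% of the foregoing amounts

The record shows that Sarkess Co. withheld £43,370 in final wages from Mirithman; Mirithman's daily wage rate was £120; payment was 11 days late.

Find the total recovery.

Liquidated damages (equal amount): £43,370
Penalty days: min(11, 20) = 11
Waiting-time penalty: 11 × £120 = £1,320
Subtotal: £43,370 + £43,370 + £1,320 = £88,060
Attorney fees: 30% of £88,060 = £26,418
Total award: £88,060 + £26,418 = £114,478

£114,478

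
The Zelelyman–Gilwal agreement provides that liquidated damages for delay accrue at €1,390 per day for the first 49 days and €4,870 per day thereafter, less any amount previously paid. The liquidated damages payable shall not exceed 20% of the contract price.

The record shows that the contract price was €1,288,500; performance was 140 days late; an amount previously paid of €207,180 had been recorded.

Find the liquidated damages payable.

First 49 days: 49 × €1,390 = €68,110
Remaining days: (140 − 49) × €4,870 = €443,170
Accrued per-day damages: €68,110 + €443,170 = €511,280
Less amount previously paid: €511,280 − €207,180 = €304,100
Cap: 20% of €1,288,500 = €257,700
Cap at €257,700: €304,100 exceeds the cap → €257,700

€257,700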